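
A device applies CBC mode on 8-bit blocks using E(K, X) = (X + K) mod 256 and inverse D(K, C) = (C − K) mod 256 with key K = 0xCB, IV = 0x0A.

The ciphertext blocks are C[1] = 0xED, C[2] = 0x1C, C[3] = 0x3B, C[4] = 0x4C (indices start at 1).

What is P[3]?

CBC decryption: P_i = D(K, C_i) ⊕ C_{i−1}, with C_{0} = IV.
P[3]: D(K, 0x3B) = 0x70; 0x70 ⊕ 0x1C = 0x6C.

P[3] = 0x6C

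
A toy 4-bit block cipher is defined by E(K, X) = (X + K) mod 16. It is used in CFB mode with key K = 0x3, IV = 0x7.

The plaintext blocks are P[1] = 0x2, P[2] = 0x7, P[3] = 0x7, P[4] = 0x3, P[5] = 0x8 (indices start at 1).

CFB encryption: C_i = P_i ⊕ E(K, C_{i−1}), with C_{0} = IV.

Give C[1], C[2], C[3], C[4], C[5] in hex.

C[1]: E(K, 0x7) = 0xA; 0x2 ⊕ 0xA = 0x8.
C[2]: E(K, 0x8) = 0xB; 0x7 ⊕ 0xB = 0xC.
C[3]: E(K, 0xC) = 0xF; 0x7 ⊕ 0xF = 0x8.
C[4]: E(K, 0x8) = 0xB; 0x3 ⊕ 0xB = 0x8.
C[5]: E(K, 0x8) = 0xB; 0x8 ⊕ 0xB = 0x3.

C[1] = 0x8, C[2] = 0xC, C[3] = 0x8, C[4] = 0x8, C[5] = 0x3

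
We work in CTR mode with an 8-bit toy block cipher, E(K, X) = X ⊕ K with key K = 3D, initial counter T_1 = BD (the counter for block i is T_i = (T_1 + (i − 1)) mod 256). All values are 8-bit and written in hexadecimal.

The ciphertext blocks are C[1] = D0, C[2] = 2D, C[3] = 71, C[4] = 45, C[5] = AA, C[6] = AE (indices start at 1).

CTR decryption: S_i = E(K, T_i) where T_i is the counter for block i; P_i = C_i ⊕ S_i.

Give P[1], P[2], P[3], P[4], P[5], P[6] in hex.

P[1]: T = BD, S = E(K, T) = 80; D0 ⊕ 80 = 50.
P[2]: T = BE, S = E(K, T) = 83; 2D ⊕ 83 = AE.
P[3]: T = BF, S = E(K, T) = 82; 71 ⊕ 82 = F3.
P[4]: T = C0, S = E(K, T) = FD; 45 ⊕ FD = B8.
P[5]: T = C1, S = E(K, T) = FC; AA ⊕ FC = 56.
P[6]: T = C2, S = E(K, T) = FF; AE ⊕ FF = 51.

P[1] = 50, P[2] = AE, P[3] = F3, P[4] = B8, P[5] = 56, P[6] = 51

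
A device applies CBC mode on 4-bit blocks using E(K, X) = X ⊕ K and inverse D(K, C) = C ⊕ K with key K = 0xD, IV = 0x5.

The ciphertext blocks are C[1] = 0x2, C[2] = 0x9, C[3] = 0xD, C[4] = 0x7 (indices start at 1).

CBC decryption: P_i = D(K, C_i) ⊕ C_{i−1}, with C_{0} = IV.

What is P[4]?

P[4]: D(K, 0x7) = 0xA; 0xA ⊕ 0xD = 0x7.

P[4] = 0x7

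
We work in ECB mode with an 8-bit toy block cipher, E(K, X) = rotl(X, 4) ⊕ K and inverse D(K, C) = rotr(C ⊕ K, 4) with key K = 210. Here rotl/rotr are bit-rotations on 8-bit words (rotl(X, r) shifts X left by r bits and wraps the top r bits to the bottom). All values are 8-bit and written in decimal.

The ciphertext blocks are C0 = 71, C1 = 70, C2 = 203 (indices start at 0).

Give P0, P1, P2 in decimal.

ECB decryption: P_i = D(K, C_i).
P0: D(K, 71) = 89.
P1: D(K, 70) = 73.
P2: D(K, 203) = 145.

P0 = 89, P1 = 73, P2 = 145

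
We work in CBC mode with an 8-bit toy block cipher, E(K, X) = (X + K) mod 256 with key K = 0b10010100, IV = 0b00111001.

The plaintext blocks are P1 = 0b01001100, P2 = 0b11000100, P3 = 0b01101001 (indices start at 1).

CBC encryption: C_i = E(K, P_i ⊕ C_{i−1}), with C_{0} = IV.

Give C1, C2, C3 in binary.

C1 = 0b00001001, C2 = 0b01100001, C3 = 0b10011100

C1: P1 ⊕ 0b00111001 = 0b01110101; E(K, 0b01110101) = 0b00001001.
C2: P2 ⊕ 0b00001001 = 0b11001101; E(K, 0b11001101) = 0b01100001.
C3: P3 ⊕ 0b01100001 = 0b00001000; E(K, 0b00001000) = 0b10011100.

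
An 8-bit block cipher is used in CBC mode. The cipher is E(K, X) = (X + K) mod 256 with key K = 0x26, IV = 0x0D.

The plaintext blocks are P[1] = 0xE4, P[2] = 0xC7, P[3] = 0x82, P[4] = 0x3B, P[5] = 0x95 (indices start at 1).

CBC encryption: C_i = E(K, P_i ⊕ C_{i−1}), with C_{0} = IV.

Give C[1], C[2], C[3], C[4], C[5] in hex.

C[1] = 0x0F, C[2] = 0xEE, C[3] = 0x92, C[4] = 0xCF, C[5] = 0x80

C[1]: P[1] ⊕ 0x0D = 0xE9; E(K, 0xE9) = 0x0F.
C[2]: P[2] ⊕ 0x0F = 0xC8; E(K, 0xC8) = 0xEE.
C[3]: P[3] ⊕ 0xEE = 0x6C; E(K, 0x6C) = 0x92.
C[4]: P[4] ⊕ 0x92 = 0xA9; E(K, 0xA9) = 0xCF.
C[5]: P[5] ⊕ 0xCF = 0x5A; E(K, 0x5A) = 0x80.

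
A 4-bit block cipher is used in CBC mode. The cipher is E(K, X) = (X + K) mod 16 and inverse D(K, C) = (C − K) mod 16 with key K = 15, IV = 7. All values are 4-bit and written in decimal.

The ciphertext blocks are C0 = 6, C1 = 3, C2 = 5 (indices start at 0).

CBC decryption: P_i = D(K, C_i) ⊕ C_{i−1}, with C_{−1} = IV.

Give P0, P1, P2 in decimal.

P0 = 0, P1 = 2, P2 = 5

P0: D(K, 6) = 7; 7 ⊕ 7 = 0.
P1: D(K, 3) = 4; 4 ⊕ 6 = 2.
P2: D(K, 5) = 6; 6 ⊕ 3 = 5.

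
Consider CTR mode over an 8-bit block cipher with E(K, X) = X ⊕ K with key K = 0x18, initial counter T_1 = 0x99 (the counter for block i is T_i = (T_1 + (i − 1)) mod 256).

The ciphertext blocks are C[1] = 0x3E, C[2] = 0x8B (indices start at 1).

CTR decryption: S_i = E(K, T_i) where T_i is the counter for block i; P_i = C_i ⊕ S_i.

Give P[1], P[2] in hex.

P[1]: T = 0x99, S = E(K, T) = 0x81; 0x3E ⊕ 0x81 = 0xBF.
P[2]: T = 0x9A, S = E(K, T) = 0x82; 0x8B ⊕ 0x82 = 0x09.

P[1] = 0xBF, P[2] = 0x09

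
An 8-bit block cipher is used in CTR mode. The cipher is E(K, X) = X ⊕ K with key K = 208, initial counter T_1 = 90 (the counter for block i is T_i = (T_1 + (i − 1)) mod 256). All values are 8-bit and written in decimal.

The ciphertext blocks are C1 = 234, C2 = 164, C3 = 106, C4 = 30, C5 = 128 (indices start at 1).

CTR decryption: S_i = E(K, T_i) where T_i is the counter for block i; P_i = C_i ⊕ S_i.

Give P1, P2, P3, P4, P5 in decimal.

P1 = 96, P2 = 47, P3 = 230, P4 = 147, P5 = 14

P1: T = 90, S = E(K, T) = 138; 234 ⊕ 138 = 96.
P2: T = 91, S = E(K, T) = 139; 164 ⊕ 139 = 47.
P3: T = 92, S = E(K, T) = 140; 106 ⊕ 140 = 230.
P4: T = 93, S = E(K, T) = 141; 30 ⊕ 141 = 147.
P5: T = 94, S = E(K, T) = 142; 128 ⊕ 142 = 14.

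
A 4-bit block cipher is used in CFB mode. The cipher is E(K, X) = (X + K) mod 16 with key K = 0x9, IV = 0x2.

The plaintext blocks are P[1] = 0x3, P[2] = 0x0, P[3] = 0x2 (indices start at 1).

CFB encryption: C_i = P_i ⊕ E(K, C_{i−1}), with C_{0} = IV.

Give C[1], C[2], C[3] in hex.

C[1] = 0x8, C[2] = 0x1, C[3] = 0x8

C[1]: E(K, 0x2) = 0xB; 0x3 ⊕ 0xB = 0x8.
C[2]: E(K, 0x8) = 0x1; 0x0 ⊕ 0x1 = 0x1.
C[3]: E(K, 0x1) = 0xA; 0x2 ⊕ 0xA = 0x8.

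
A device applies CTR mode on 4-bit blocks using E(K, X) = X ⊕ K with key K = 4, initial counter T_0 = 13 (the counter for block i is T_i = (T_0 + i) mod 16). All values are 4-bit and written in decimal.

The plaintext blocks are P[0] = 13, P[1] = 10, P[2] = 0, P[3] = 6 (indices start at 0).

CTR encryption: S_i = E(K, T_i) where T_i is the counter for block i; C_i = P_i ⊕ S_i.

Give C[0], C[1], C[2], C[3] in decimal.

C[0]: T = 13, S = E(K, T) = 9; 13 ⊕ 9 = 4.
C[1]: T = 14, S = E(K, T) = 10; 10 ⊕ 10 = 0.
C[2]: T = 15, S = E(K, T) = 11; 0 ⊕ 11 = 11.
C[3]: T = 0, S = E(K, T) = 4; 6 ⊕ 4 = 2.

C[0] = 4, C[1] = 0, C[2] = 11, C[3] = 2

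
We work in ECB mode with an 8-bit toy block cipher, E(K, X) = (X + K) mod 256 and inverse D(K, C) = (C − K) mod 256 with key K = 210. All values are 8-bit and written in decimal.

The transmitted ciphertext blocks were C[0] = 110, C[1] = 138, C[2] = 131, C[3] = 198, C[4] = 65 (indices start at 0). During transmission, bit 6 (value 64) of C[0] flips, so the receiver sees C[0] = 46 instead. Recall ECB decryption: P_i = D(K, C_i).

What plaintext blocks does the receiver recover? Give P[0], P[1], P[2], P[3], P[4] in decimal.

Only C[0] changed, to 46. In ECB, a change in C_i affects only P_i. Decrypting the received ciphertext:
P[0]: D(K, 46) = 92.
P[1]: D(K, 138) = 184.
P[2]: D(K, 131) = 177.
P[3]: D(K, 198) = 244.
P[4]: D(K, 65) = 111.
Blocks that differ from the original plaintext: P[0].

P[0] = 92, P[1] = 184, P[2] = 177, P[3] = 244, P[4] = 111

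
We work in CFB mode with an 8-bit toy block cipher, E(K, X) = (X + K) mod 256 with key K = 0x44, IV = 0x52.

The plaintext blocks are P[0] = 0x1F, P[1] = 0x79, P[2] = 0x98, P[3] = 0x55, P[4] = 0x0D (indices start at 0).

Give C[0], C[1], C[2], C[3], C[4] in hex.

CFB encryption: C_i = P_i ⊕ E(K, C_{i−1}), with C_{−1} = IV.
C[0]: E(K, 0x52) = 0x96; 0x1F ⊕ 0x96 = 0x89.
C[1]: E(K, 0x89) = 0xCD; 0x79 ⊕ 0xCD = 0xB4.
C[2]: E(K, 0xB4) = 0xF8; 0x98 ⊕ 0xF8 = 0x60.
C[3]: E(K, 0x60) = 0xA4; 0x55 ⊕ 0xA4 = 0xF1.
C[4]: E(K, 0xF1) = 0x35; 0x0D ⊕ 0x35 = 0x38.

C[0] = 0x89, C[1] = 0xB4, C[2] = 0x60, C[3] = 0xF1, C[4] = 0x38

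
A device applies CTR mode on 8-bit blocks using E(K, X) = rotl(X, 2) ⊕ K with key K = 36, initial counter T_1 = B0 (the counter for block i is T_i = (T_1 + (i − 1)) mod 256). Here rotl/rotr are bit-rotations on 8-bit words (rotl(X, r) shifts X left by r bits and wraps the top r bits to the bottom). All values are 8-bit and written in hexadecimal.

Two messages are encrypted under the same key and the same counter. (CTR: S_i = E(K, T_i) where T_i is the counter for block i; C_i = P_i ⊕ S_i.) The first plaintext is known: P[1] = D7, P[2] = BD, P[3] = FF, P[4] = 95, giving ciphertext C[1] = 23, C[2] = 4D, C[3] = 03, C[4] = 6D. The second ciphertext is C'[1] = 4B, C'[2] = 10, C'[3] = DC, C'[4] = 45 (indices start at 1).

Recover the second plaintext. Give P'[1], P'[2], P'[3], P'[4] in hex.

In CTR with a reused counter, both messages share the same keystream S_i, so C_i ⊕ C'_i = P_i ⊕ P'_i and thus P'_i = P_i ⊕ C_i ⊕ C'_i.
P'[1]: D7 ⊕ 23 ⊕ 4B = BF.
P'[2]: BD ⊕ 4D ⊕ 10 = E0.
P'[3]: FF ⊕ 03 ⊕ DC = 20.
P'[4]: 95 ⊕ 6D ⊕ 45 = BD.

P'[1] = BF, P'[2] = E0, P'[3] = 20, P'[4] = BD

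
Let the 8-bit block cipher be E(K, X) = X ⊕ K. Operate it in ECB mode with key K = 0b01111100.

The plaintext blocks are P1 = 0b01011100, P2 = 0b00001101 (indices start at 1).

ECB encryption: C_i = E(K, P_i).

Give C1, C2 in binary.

C1 = 0b00100000, C2 = 0b01110001

C1: E(K, 0b01011100) = 0b00100000.
C2: E(K, 0b00001101) = 0b01110001.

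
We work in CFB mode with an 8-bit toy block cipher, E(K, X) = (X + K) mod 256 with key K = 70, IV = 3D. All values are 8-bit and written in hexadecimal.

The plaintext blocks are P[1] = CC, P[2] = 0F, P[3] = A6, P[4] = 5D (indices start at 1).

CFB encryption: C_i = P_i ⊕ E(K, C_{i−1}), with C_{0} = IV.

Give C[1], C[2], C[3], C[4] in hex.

C[1] = 61, C[2] = DE, C[3] = E8, C[4] = 05

C[1]: E(K, 3D) = AD; CC ⊕ AD = 61.
C[2]: E(K, 61) = D1; 0F ⊕ D1 = DE.
C[3]: E(K, DE) = 4E; A6 ⊕ 4E = E8.
C[4]: E(K, E8) = 58; 5D ⊕ 58 = 05.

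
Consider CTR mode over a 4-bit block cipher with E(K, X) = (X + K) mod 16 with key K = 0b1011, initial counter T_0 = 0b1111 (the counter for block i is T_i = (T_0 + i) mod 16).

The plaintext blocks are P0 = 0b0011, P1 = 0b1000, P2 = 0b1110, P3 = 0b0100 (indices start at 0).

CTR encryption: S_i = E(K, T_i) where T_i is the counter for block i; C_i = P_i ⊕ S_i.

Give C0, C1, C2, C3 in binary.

C0 = 0b1001, C1 = 0b0011, C2 = 0b0010, C3 = 0b1001

C0: T = 0b1111, S = E(K, T) = 0b1010; 0b0011 ⊕ 0b1010 = 0b1001.
C1: T = 0b0000, S = E(K, T) = 0b1011; 0b1000 ⊕ 0b1011 = 0b0011.
C2: T = 0b0001, S = E(K, T) = 0b1100; 0b1110 ⊕ 0b1100 = 0b0010.
C3: T = 0b0010, S = E(K, T) = 0b1101; 0b0100 ⊕ 0b1101 = 0b1001.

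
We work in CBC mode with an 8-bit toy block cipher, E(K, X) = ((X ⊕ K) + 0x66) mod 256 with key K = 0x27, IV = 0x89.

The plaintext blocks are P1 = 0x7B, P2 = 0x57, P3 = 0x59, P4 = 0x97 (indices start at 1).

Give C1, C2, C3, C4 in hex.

CBC encryption: C_i = E(K, P_i ⊕ C_{i−1}), with C_{0} = IV.
C1: P1 ⊕ 0x89 = 0xF2; E(K, 0xF2) = 0x3B.
C2: P2 ⊕ 0x3B = 0x6C; E(K, 0x6C) = 0xB1.
C3: P3 ⊕ 0xB1 = 0xE8; E(K, 0xE8) = 0x35.
C4: P4 ⊕ 0x35 = 0xA2; E(K, 0xA2) = 0xEB.

C1 = 0x3B, C2 = 0xB1, C3 = 0x35, C4 = 0xEB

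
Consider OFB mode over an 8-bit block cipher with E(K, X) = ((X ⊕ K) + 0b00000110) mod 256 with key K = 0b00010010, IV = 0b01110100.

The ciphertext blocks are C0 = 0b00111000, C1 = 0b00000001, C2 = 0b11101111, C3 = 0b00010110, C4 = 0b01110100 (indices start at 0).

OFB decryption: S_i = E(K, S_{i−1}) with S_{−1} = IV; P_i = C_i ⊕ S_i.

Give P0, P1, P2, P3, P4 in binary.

P0 = 0b01010100, P1 = 0b10000101, P2 = 0b01110011, P3 = 0b10000010, P4 = 0b11111000

P0: S = E(K, 0b01110100) = 0b01101100; 0b00111000 ⊕ 0b01101100 = 0b01010100.
P1: S = E(K, 0b01101100) = 0b10000100; 0b00000001 ⊕ 0b10000100 = 0b10000101.
P2: S = E(K, 0b10000100) = 0b10011100; 0b11101111 ⊕ 0b10011100 = 0b01110011.
P3: S = E(K, 0b10011100) = 0b10010100; 0b00010110 ⊕ 0b10010100 = 0b10000010.
P4: S = E(K, 0b10010100) = 0b10001100; 0b01110100 ⊕ 0b10001100 = 0b11111000.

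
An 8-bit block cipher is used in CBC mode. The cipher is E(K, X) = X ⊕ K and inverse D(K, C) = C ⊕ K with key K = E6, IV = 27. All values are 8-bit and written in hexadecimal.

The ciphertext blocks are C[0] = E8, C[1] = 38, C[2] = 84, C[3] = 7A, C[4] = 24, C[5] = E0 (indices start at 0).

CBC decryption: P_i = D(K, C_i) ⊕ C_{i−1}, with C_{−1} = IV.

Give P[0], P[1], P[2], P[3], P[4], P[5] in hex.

P[0]: D(K, E8) = 0E; 0E ⊕ 27 = 29.
P[1]: D(K, 38) = DE; DE ⊕ E8 = 36.
P[2]: D(K, 84) = 62; 62 ⊕ 38 = 5A.
P[3]: D(K, 7A) = 9C; 9C ⊕ 84 = 18.
P[4]: D(K, 24) = C2; C2 ⊕ 7A = B8.
P[5]: D(K, E0) = 06; 06 ⊕ 24 = 22.

P[0] = 29, P[1] = 36, P[2] = 5A, P[3] = 18, P[4] = B8, P[5] = 22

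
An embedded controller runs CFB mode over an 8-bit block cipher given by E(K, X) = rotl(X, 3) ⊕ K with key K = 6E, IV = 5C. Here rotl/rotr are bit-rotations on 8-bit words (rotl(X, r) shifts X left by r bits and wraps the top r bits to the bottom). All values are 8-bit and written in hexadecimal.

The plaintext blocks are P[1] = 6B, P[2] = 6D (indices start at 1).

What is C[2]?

C[2] = 3C

CFB encryption: C_i = P_i ⊕ E(K, C_{i−1}), with C_{0} = IV.
C[1]: E(K, 5C) = 8C; 6B ⊕ 8C = E7.
C[2]: E(K, E7) = 51; 6D ⊕ 51 = 3C.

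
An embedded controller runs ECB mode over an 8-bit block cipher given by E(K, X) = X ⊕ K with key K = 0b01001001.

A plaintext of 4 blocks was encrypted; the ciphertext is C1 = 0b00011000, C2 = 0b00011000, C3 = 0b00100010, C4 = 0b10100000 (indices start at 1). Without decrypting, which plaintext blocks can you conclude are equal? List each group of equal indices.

P1 = P2

ECB encrypts each block independently with the same key, so equal ciphertext blocks imply equal plaintext blocks.
C1 = C2 = 0b00011000, so P1 = P2.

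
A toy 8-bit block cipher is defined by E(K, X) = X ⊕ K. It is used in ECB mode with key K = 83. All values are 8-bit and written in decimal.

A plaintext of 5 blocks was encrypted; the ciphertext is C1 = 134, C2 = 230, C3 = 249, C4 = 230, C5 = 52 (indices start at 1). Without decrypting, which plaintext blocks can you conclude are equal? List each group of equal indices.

P2 = P4

ECB encrypts each block independently with the same key, so equal ciphertext blocks imply equal plaintext blocks.
C2 = C4 = 230, so P2 = P4.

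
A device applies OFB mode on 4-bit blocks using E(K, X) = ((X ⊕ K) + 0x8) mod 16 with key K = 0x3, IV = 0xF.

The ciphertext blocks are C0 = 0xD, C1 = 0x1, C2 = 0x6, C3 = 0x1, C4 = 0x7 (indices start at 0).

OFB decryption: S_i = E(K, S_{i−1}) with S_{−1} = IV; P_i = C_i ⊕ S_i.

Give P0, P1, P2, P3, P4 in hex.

P0 = 0x9, P1 = 0xE, P2 = 0x2, P3 = 0xE, P4 = 0x3

P0: S = E(K, 0xF) = 0x4; 0xD ⊕ 0x4 = 0x9.
P1: S = E(K, 0x4) = 0xF; 0x1 ⊕ 0xF = 0xE.
P2: S = E(K, 0xF) = 0x4; 0x6 ⊕ 0x4 = 0x2.
P3: S = E(K, 0x4) = 0xF; 0x1 ⊕ 0xF = 0xE.
P4: S = E(K, 0xF) = 0x4; 0x7 ⊕ 0x4 = 0x3.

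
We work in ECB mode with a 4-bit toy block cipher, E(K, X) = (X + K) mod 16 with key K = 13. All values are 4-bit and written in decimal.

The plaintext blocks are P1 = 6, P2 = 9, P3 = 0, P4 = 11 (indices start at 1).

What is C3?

C3 = 13

ECB encryption: C_i = E(K, P_i).
C3: E(K, 0) = 13.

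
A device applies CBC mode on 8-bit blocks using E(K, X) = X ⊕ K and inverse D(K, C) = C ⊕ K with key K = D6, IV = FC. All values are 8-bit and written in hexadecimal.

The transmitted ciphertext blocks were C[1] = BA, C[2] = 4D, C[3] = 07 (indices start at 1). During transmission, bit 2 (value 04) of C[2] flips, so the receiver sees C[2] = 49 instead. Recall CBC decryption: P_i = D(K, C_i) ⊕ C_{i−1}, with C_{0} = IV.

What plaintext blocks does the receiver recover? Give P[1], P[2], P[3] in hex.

Only C[2] changed, to 49. In CBC, a change in C_i garbles P_i and flips the same bit in P_{i+1}. Decrypting the received ciphertext:
P[1]: D(K, BA) = 6C; 6C ⊕ FC = 90.
P[2]: D(K, 49) = 9F; 9F ⊕ BA = 25.
P[3]: D(K, 07) = D1; D1 ⊕ 49 = 98.
Blocks that differ from the original plaintext: P[2], P[3].

P[1] = 90, P[2] = 25, P[3] = 98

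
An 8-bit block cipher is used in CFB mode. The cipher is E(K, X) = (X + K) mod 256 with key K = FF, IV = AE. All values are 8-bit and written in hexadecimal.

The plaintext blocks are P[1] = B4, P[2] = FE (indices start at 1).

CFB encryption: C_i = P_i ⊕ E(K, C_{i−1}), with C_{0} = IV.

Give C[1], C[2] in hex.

C[1] = 19, C[2] = E6

C[1]: E(K, AE) = AD; B4 ⊕ AD = 19.
C[2]: E(K, 19) = 18; FE ⊕ 18 = E6.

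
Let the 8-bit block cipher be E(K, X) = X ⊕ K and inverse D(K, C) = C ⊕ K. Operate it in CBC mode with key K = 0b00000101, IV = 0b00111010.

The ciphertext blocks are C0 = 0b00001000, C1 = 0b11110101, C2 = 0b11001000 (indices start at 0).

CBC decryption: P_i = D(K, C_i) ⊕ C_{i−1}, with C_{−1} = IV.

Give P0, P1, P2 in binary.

P0 = 0b00110111, P1 = 0b11111000, P2 = 0b00111000

P0: D(K, 0b00001000) = 0b00001101; 0b00001101 ⊕ 0b00111010 = 0b00110111.
P1: D(K, 0b11110101) = 0b11110000; 0b11110000 ⊕ 0b00001000 = 0b11111000.
P2: D(K, 0b11001000) = 0b11001101; 0b11001101 ⊕ 0b11110101 = 0b00111000.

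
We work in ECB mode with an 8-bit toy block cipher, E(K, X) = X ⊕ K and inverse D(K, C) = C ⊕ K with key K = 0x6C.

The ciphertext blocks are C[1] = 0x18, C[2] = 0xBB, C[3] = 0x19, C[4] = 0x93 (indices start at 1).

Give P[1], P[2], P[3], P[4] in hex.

ECB decryption: P_i = D(K, C_i).
P[1]: D(K, 0x18) = 0x74.
P[2]: D(K, 0xBB) = 0xD7.
P[3]: D(K, 0x19) = 0x75.
P[4]: D(K, 0x93) = 0xFF.

P[1] = 0x74, P[2] = 0xD7, P[3] = 0x75, P[4] = 0xFF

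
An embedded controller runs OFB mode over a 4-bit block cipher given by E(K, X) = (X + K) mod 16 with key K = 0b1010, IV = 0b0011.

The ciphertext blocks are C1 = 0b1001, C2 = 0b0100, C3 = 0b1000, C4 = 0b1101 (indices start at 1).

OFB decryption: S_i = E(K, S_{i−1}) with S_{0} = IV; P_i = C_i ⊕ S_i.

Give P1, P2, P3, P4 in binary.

P1: S = E(K, 0b0011) = 0b1101; 0b1001 ⊕ 0b1101 = 0b0100.
P2: S = E(K, 0b1101) = 0b0111; 0b0100 ⊕ 0b0111 = 0b0011.
P3: S = E(K, 0b0111) = 0b0001; 0b1000 ⊕ 0b0001 = 0b1001.
P4: S = E(K, 0b0001) = 0b1011; 0b1101 ⊕ 0b1011 = 0b0110.

P1 = 0b0100, P2 = 0b0011, P3 = 0b1001, P4 = 0b0110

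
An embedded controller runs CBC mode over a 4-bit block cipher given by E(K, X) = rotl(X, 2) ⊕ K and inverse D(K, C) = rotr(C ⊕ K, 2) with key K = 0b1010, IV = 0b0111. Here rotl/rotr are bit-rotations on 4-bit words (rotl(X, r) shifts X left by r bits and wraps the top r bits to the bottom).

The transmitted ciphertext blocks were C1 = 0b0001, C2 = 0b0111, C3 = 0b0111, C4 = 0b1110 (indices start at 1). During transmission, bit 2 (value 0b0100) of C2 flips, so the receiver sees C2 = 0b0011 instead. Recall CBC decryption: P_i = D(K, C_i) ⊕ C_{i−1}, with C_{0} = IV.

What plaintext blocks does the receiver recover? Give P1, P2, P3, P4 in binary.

Only C2 changed, to 0b0011. In CBC, a change in C_i garbles P_i and flips the same bit in P_{i+1}. Decrypting the received ciphertext:
P1: D(K, 0b0001) = 0b1110; 0b1110 ⊕ 0b0111 = 0b1001.
P2: D(K, 0b0011) = 0b0110; 0b0110 ⊕ 0b0001 = 0b0111.
P3: D(K, 0b0111) = 0b0111; 0b0111 ⊕ 0b0011 = 0b0100.
P4: D(K, 0b1110) = 0b0001; 0b0001 ⊕ 0b0111 = 0b0110.
Blocks that differ from the original plaintext: P2, P3.

P1 = 0b1001, P2 = 0b0111, P3 = 0b0100, P4 = 0b0110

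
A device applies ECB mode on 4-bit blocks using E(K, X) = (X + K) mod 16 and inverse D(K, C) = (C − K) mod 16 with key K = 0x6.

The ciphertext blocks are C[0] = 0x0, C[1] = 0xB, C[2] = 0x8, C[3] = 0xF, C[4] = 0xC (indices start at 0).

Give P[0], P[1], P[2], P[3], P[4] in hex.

ECB decryption: P_i = D(K, C_i).
P[0]: D(K, 0x0) = 0xA.
P[1]: D(K, 0xB) = 0x5.
P[2]: D(K, 0x8) = 0x2.
P[3]: D(K, 0xF) = 0x9.
P[4]: D(K, 0xC) = 0x6.

P[0] = 0xA, P[1] = 0x5, P[2] = 0x2, P[3] = 0x9, P[4] = 0x6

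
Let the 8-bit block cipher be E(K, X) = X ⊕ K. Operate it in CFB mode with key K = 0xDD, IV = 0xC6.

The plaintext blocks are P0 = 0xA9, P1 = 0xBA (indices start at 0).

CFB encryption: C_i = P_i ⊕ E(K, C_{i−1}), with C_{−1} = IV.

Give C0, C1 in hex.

C0 = 0xB2, C1 = 0xD5

C0: E(K, 0xC6) = 0x1B; 0xA9 ⊕ 0x1B = 0xB2.
C1: E(K, 0xB2) = 0x6F; 0xBA ⊕ 0x6F = 0xD5.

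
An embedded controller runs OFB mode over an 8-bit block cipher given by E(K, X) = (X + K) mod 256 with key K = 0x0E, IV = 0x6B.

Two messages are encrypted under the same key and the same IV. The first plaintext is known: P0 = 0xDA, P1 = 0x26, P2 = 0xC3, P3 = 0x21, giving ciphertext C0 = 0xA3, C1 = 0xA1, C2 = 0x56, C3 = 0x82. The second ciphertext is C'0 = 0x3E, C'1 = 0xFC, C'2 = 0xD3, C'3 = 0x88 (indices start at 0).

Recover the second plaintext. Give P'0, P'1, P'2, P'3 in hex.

P'0 = 0x47, P'1 = 0x7B, P'2 = 0x46, P'3 = 0x2B

In OFB with a reused IV, both messages share the same keystream S_i, so C_i ⊕ C'_i = P_i ⊕ P'_i and thus P'_i = P_i ⊕ C_i ⊕ C'_i.
P'0: 0xDA ⊕ 0xA3 ⊕ 0x3E = 0x47.
P'1: 0x26 ⊕ 0xA1 ⊕ 0xFC = 0x7B.
P'2: 0xC3 ⊕ 0x56 ⊕ 0xD3 = 0x46.
P'3: 0x21 ⊕ 0x82 ⊕ 0x88 = 0x2B.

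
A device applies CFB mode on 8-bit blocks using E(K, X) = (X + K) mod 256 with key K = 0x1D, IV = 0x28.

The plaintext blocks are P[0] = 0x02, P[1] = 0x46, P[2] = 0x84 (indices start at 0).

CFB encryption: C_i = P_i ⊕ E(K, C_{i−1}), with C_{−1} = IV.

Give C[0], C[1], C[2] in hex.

C[0] = 0x47, C[1] = 0x22, C[2] = 0xBB

C[0]: E(K, 0x28) = 0x45; 0x02 ⊕ 0x45 = 0x47.
C[1]: E(K, 0x47) = 0x64; 0x46 ⊕ 0x64 = 0x22.
C[2]: E(K, 0x22) = 0x3F; 0x84 ⊕ 0x3F = 0xBB.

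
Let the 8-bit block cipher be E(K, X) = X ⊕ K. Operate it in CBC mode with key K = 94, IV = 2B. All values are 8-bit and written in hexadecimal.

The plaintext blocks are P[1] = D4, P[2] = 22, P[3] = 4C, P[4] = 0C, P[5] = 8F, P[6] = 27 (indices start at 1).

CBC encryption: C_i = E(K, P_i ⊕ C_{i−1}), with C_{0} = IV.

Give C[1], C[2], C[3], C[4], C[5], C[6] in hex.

C[1]: P[1] ⊕ 2B = FF; E(K, FF) = 6B.
C[2]: P[2] ⊕ 6B = 49; E(K, 49) = DD.
C[3]: P[3] ⊕ DD = 91; E(K, 91) = 05.
C[4]: P[4] ⊕ 05 = 09; E(K, 09) = 9D.
C[5]: P[5] ⊕ 9D = 12; E(K, 12) = 86.
C[6]: P[6] ⊕ 86 = A1; E(K, A1) = 35.

C[1] = 6B, C[2] = DD, C[3] = 05, C[4] = 9D, C[5] = 86, C[6] = 35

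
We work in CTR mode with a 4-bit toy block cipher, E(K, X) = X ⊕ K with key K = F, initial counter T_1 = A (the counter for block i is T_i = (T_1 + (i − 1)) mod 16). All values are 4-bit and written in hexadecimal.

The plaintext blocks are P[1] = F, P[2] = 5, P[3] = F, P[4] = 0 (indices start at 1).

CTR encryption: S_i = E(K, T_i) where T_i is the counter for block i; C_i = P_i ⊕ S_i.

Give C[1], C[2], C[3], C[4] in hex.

C[1] = A, C[2] = 1, C[3] = C, C[4] = 2

C[1]: T = A, S = E(K, T) = 5; F ⊕ 5 = A.
C[2]: T = B, S = E(K, T) = 4; 5 ⊕ 4 = 1.
C[3]: T = C, S = E(K, T) = 3; F ⊕ 3 = C.
C[4]: T = D, S = E(K, T) = 2; 0 ⊕ 2 = 2.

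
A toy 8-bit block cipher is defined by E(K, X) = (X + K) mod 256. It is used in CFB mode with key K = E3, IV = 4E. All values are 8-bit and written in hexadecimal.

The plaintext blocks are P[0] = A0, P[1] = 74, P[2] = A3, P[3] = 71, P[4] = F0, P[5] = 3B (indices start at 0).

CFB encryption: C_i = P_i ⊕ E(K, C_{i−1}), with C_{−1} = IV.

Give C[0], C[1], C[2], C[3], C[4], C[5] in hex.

C[0]: E(K, 4E) = 31; A0 ⊕ 31 = 91.
C[1]: E(K, 91) = 74; 74 ⊕ 74 = 00.
C[2]: E(K, 00) = E3; A3 ⊕ E3 = 40.
C[3]: E(K, 40) = 23; 71 ⊕ 23 = 52.
C[4]: E(K, 52) = 35; F0 ⊕ 35 = C5.
C[5]: E(K, C5) = A8; 3B ⊕ A8 = 93.

C[0] = 91, C[1] = 00, C[2] = 40, C[3] = 52, C[4] = C5, C[5] = 93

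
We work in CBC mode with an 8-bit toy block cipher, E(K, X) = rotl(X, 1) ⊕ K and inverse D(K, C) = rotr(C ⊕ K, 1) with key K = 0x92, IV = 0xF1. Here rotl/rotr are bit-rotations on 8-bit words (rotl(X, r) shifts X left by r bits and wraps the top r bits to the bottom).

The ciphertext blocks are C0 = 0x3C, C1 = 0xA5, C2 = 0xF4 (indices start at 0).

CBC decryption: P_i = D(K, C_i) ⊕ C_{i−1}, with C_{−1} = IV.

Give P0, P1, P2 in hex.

P0: D(K, 0x3C) = 0x57; 0x57 ⊕ 0xF1 = 0xA6.
P1: D(K, 0xA5) = 0x9B; 0x9B ⊕ 0x3C = 0xA7.
P2: D(K, 0xF4) = 0x33; 0x33 ⊕ 0xA5 = 0x96.

P0 = 0xA6, P1 = 0xA7, P2 = 0x96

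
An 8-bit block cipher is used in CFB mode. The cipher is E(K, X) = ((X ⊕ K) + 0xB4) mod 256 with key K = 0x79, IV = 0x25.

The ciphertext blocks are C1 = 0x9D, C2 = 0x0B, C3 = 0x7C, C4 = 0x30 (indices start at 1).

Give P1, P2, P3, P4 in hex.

CFB decryption: P_i = C_i ⊕ E(K, C_{i−1}), with C_{0} = IV.
P1: E(K, 0x25) = 0x10; 0x9D ⊕ 0x10 = 0x8D.
P2: E(K, 0x9D) = 0x98; 0x0B ⊕ 0x98 = 0x93.
P3: E(K, 0x0B) = 0x26; 0x7C ⊕ 0x26 = 0x5A.
P4: E(K, 0x7C) = 0xB9; 0x30 ⊕ 0xB9 = 0x89.

P1 = 0x8D, P2 = 0x93, P3 = 0x5A, P4 = 0x89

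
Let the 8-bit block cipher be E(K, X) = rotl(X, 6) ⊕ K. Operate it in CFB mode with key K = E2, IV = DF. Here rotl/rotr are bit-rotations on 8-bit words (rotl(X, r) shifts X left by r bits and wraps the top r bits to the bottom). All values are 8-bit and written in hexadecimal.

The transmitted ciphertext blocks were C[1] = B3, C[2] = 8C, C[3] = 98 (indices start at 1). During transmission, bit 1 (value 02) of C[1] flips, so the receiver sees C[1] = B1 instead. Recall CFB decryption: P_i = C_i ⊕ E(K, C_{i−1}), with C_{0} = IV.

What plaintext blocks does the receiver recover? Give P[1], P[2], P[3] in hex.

P[1] = A4, P[2] = 02, P[3] = 59

Only C[1] changed, to B1. In CFB, a change in C_i flips the same bit in P_i and garbles P_{i+1}. Decrypting the received ciphertext:
P[1]: E(K, DF) = 15; B1 ⊕ 15 = A4.
P[2]: E(K, B1) = 8E; 8C ⊕ 8E = 02.
P[3]: E(K, 8C) = C1; 98 ⊕ C1 = 59.
Blocks that differ from the original plaintext: P[1], P[2].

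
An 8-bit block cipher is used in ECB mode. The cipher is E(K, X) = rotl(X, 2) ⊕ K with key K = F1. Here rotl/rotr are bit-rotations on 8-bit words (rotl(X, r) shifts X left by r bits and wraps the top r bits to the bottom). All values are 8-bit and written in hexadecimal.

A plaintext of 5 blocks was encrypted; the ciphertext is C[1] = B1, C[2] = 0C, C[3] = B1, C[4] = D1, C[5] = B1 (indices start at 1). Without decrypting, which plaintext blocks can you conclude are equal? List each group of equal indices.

P[1] = P[3] = P[5]

ECB encrypts each block independently with the same key, so equal ciphertext blocks imply equal plaintext blocks.
C[1] = C[3] = C[5] = B1, so P[1] = P[3] = P[5].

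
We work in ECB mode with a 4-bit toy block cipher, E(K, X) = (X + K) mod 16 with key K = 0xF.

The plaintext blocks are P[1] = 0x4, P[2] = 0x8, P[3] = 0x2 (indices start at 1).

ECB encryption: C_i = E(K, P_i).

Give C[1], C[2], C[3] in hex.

C[1]: E(K, 0x4) = 0x3.
C[2]: E(K, 0x8) = 0x7.
C[3]: E(K, 0x2) = 0x1.

C[1] = 0x3, C[2] = 0x7, C[3] = 0x1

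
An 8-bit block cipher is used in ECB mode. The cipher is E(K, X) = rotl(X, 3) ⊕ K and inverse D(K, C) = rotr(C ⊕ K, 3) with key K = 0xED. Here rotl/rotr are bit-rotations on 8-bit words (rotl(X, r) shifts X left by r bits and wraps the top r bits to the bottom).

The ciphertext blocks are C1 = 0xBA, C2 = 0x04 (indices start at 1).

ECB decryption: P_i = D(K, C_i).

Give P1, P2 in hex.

P1: D(K, 0xBA) = 0xEA.
P2: D(K, 0x04) = 0x3D.

P1 = 0xEA, P2 = 0x3D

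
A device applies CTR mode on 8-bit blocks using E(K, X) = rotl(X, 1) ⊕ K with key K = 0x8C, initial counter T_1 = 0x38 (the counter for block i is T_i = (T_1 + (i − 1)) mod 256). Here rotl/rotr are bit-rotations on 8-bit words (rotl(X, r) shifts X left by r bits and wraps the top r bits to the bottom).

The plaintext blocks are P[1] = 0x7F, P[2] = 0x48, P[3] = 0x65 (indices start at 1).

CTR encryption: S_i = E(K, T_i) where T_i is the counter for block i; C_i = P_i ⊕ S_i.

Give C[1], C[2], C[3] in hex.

C[1] = 0x83, C[2] = 0xB6, C[3] = 0x9D

C[1]: T = 0x38, S = E(K, T) = 0xFC; 0x7F ⊕ 0xFC = 0x83.
C[2]: T = 0x39, S = E(K, T) = 0xFE; 0x48 ⊕ 0xFE = 0xB6.
C[3]: T = 0x3A, S = E(K, T) = 0xF8; 0x65 ⊕ 0xF8 = 0x9D.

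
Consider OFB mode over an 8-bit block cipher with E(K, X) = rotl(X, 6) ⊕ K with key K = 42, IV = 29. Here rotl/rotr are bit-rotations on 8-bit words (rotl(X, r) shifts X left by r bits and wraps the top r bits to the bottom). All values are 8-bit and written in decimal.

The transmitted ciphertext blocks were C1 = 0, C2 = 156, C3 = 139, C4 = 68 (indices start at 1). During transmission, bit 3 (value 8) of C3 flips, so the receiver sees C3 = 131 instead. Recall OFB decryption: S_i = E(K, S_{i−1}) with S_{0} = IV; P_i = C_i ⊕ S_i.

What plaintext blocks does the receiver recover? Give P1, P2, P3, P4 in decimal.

Only C3 changed, to 131. In OFB, a change in C_i flips the same bit in P_i only; the keystream is unaffected. Decrypting the received ciphertext:
P1: S = E(K, 29) = 109; 0 ⊕ 109 = 109.
P2: S = E(K, 109) = 113; 156 ⊕ 113 = 237.
P3: S = E(K, 113) = 118; 131 ⊕ 118 = 245.
P4: S = E(K, 118) = 183; 68 ⊕ 183 = 243.
Blocks that differ from the original plaintext: P3.

P1 = 109, P2 = 237, P3 = 245, P4 = 243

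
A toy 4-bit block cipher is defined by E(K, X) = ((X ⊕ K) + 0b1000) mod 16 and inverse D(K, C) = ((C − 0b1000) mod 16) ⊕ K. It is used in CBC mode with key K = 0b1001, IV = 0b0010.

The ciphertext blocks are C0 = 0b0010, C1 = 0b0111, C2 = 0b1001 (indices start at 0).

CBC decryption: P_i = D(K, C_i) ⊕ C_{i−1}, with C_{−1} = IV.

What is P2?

P2 = 0b1111

P2: D(K, 0b1001) = 0b1000; 0b1000 ⊕ 0b0111 = 0b1111.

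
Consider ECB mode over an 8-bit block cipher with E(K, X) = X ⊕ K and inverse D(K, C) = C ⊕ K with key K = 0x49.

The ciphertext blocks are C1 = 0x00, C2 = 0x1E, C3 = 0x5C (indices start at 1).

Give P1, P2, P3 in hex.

P1 = 0x49, P2 = 0x57, P3 = 0x15

ECB decryption: P_i = D(K, C_i).
P1: D(K, 0x00) = 0x49.
P2: D(K, 0x1E) = 0x57.
P3: D(K, 0x5C) = 0x15.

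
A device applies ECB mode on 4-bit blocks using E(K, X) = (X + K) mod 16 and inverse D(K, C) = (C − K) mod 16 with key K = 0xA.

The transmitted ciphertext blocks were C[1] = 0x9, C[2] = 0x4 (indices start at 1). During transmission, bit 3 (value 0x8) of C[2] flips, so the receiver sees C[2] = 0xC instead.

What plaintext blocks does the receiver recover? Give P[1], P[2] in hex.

P[1] = 0xF, P[2] = 0x2

ECB decryption: P_i = D(K, C_i).
Only C[2] changed, to 0xC. In ECB, a change in C_i affects only P_i. Decrypting the received ciphertext:
P[1]: D(K, 0x9) = 0xF.
P[2]: D(K, 0xC) = 0x2.
Blocks that differ from the original plaintext: P[2].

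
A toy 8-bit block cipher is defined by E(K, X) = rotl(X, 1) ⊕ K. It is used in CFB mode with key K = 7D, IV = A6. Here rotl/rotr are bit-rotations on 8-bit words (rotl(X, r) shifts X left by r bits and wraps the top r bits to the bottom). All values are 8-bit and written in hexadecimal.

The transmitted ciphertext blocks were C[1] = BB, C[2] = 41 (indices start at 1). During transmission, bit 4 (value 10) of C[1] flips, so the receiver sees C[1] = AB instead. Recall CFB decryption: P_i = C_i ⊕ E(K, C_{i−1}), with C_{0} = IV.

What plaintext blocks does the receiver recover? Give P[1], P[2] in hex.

Only C[1] changed, to AB. In CFB, a change in C_i flips the same bit in P_i and garbles P_{i+1}. Decrypting the received ciphertext:
P[1]: E(K, A6) = 30; AB ⊕ 30 = 9B.
P[2]: E(K, AB) = 2A; 41 ⊕ 2A = 6B.
Blocks that differ from the original plaintext: P[1], P[2].

P[1] = 9B, P[2] = 6B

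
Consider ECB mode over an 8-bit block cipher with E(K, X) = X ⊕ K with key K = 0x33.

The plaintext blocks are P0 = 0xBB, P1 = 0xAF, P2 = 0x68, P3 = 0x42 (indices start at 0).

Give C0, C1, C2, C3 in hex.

ECB encryption: C_i = E(K, P_i).
C0: E(K, 0xBB) = 0x88.
C1: E(K, 0xAF) = 0x9C.
C2: E(K, 0x68) = 0x5B.
C3: E(K, 0x42) = 0x71.

C0 = 0x88, C1 = 0x9C, C2 = 0x5B, C3 = 0x71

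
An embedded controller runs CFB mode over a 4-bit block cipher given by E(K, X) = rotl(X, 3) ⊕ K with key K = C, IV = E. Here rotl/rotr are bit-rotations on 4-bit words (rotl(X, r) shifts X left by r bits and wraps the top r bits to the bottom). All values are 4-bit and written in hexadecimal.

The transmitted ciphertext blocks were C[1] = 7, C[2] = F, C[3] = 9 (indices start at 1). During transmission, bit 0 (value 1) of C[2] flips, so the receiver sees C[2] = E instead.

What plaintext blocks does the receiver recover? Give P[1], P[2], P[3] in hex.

CFB decryption: P_i = C_i ⊕ E(K, C_{i−1}), with C_{0} = IV.
Only C[2] changed, to E. In CFB, a change in C_i flips the same bit in P_i and garbles P_{i+1}. Decrypting the received ciphertext:
P[1]: E(K, E) = B; 7 ⊕ B = C.
P[2]: E(K, 7) = 7; E ⊕ 7 = 9.
P[3]: E(K, E) = B; 9 ⊕ B = 2.
Blocks that differ from the original plaintext: P[2], P[3].

P[1] = C, P[2] = 9, P[3] = 2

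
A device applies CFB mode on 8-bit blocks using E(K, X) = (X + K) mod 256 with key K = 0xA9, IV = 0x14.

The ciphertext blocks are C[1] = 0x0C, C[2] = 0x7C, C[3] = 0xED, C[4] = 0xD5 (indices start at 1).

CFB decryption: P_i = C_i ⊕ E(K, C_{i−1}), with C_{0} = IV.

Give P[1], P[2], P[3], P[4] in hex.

P[1]: E(K, 0x14) = 0xBD; 0x0C ⊕ 0xBD = 0xB1.
P[2]: E(K, 0x0C) = 0xB5; 0x7C ⊕ 0xB5 = 0xC9.
P[3]: E(K, 0x7C) = 0x25; 0xED ⊕ 0x25 = 0xC8.
P[4]: E(K, 0xED) = 0x96; 0xD5 ⊕ 0x96 = 0x43.

P[1] = 0xB1, P[2] = 0xC9, P[3] = 0xC8, P[4] = 0x43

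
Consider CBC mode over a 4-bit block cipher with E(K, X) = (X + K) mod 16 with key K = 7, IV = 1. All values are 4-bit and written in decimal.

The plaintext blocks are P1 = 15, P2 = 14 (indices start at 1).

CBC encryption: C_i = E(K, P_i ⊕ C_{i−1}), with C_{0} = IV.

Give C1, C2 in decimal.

C1 = 5, C2 = 2

C1: P1 ⊕ 1 = 14; E(K, 14) = 5.
C2: P2 ⊕ 5 = 11; E(K, 11) = 2.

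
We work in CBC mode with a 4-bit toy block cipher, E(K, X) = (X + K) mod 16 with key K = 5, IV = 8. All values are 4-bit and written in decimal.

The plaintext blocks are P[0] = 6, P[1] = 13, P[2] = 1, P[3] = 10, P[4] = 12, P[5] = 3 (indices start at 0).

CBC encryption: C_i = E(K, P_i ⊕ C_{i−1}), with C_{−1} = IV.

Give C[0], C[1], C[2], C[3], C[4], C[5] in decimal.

C[0] = 3, C[1] = 3, C[2] = 7, C[3] = 2, C[4] = 3, C[5] = 5

C[0]: P[0] ⊕ 8 = 14; E(K, 14) = 3.
C[1]: P[1] ⊕ 3 = 14; E(K, 14) = 3.
C[2]: P[2] ⊕ 3 = 2; E(K, 2) = 7.
C[3]: P[3] ⊕ 7 = 13; E(K, 13) = 2.
C[4]: P[4] ⊕ 2 = 14; E(K, 14) = 3.
C[5]: P[5] ⊕ 3 = 0; E(K, 0) = 5.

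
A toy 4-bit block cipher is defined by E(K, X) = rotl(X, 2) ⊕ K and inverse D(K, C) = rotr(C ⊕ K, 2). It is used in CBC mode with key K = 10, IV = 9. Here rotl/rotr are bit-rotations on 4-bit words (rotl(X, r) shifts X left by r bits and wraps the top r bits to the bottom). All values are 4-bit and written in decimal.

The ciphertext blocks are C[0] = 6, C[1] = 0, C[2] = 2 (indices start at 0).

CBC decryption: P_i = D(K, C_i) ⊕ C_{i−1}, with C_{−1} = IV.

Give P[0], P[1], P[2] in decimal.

P[0] = 10, P[1] = 12, P[2] = 2

P[0]: D(K, 6) = 3; 3 ⊕ 9 = 10.
P[1]: D(K, 0) = 10; 10 ⊕ 6 = 12.
P[2]: D(K, 2) = 2; 2 ⊕ 0 = 2.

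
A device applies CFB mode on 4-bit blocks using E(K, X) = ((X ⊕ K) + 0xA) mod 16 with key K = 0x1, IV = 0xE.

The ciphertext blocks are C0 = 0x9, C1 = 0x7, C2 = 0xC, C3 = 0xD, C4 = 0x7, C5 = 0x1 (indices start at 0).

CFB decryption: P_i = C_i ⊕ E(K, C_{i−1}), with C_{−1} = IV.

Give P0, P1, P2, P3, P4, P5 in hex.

P0 = 0x0, P1 = 0x5, P2 = 0xC, P3 = 0xA, P4 = 0x1, P5 = 0x1

P0: E(K, 0xE) = 0x9; 0x9 ⊕ 0x9 = 0x0.
P1: E(K, 0x9) = 0x2; 0x7 ⊕ 0x2 = 0x5.
P2: E(K, 0x7) = 0x0; 0xC ⊕ 0x0 = 0xC.
P3: E(K, 0xC) = 0x7; 0xD ⊕ 0x7 = 0xA.
P4: E(K, 0xD) = 0x6; 0x7 ⊕ 0x6 = 0x1.
P5: E(K, 0x7) = 0x0; 0x1 ⊕ 0x0 = 0x1.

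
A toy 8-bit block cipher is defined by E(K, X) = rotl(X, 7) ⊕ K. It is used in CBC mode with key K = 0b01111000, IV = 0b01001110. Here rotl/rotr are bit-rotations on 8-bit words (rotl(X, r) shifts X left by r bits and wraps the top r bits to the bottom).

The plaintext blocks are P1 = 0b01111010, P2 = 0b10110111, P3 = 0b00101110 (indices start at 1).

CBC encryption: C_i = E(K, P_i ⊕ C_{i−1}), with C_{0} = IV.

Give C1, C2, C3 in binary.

C1 = 0b01100010, C2 = 0b10010010, C3 = 0b00100110

C1: P1 ⊕ 0b01001110 = 0b00110100; E(K, 0b00110100) = 0b01100010.
C2: P2 ⊕ 0b01100010 = 0b11010101; E(K, 0b11010101) = 0b10010010.
C3: P3 ⊕ 0b10010010 = 0b10111100; E(K, 0b10111100) = 0b00100110.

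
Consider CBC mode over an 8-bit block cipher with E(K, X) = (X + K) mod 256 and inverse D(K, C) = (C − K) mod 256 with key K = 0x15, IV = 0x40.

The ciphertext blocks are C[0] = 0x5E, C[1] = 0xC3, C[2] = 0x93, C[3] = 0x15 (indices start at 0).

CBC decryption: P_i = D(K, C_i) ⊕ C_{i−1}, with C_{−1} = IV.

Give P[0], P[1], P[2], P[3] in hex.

P[0] = 0x09, P[1] = 0xF0, P[2] = 0xBD, P[3] = 0x93

P[0]: D(K, 0x5E) = 0x49; 0x49 ⊕ 0x40 = 0x09.
P[1]: D(K, 0xC3) = 0xAE; 0xAE ⊕ 0x5E = 0xF0.
P[2]: D(K, 0x93) = 0x7E; 0x7E ⊕ 0xC3 = 0xBD.
P[3]: D(K, 0x15) = 0x00; 0x00 ⊕ 0x93 = 0x93.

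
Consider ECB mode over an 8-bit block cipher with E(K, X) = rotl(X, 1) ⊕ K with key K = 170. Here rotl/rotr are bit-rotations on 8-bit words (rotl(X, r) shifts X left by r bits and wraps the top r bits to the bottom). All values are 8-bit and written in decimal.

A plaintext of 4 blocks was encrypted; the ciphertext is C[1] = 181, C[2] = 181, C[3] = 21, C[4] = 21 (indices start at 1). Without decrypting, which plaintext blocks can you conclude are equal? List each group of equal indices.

P[1] = P[2]; P[3] = P[4]

ECB encrypts each block independently with the same key, so equal ciphertext blocks imply equal plaintext blocks.
C[1] = C[2] = 181, so P[1] = P[2].
C[3] = C[4] = 21, so P[3] = P[4].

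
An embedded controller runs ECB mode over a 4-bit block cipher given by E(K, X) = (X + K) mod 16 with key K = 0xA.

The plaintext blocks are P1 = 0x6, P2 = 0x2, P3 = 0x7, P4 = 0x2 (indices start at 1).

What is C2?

ECB encryption: C_i = E(K, P_i).
C2: E(K, 0x2) = 0xC.

C2 = 0xC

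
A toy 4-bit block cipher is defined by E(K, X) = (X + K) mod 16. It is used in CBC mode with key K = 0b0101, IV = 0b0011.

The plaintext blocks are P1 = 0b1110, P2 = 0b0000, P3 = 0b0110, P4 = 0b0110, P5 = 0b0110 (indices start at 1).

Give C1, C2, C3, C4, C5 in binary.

CBC encryption: C_i = E(K, P_i ⊕ C_{i−1}), with C_{0} = IV.
C1: P1 ⊕ 0b0011 = 0b1101; E(K, 0b1101) = 0b0010.
C2: P2 ⊕ 0b0010 = 0b0010; E(K, 0b0010) = 0b0111.
C3: P3 ⊕ 0b0111 = 0b0001; E(K, 0b0001) = 0b0110.
C4: P4 ⊕ 0b0110 = 0b0000; E(K, 0b0000) = 0b0101.
C5: P5 ⊕ 0b0101 = 0b0011; E(K, 0b0011) = 0b1000.

C1 = 0b0010, C2 = 0b0111, C3 = 0b0110, C4 = 0b0101, C5 = 0b1000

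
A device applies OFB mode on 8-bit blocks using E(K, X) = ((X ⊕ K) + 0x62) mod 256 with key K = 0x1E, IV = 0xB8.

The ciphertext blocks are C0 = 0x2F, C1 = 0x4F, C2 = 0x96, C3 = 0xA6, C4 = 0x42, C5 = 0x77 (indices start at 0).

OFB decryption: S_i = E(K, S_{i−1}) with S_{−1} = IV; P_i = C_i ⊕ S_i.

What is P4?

P4 = 0xCA

P0: S = E(K, 0xB8) = 0x08; 0x2F ⊕ 0x08 = 0x27.
P1: S = E(K, 0x08) = 0x78; 0x4F ⊕ 0x78 = 0x37.
P2: S = E(K, 0x78) = 0xC8; 0x96 ⊕ 0xC8 = 0x5E.
P3: S = E(K, 0xC8) = 0x38; 0xA6 ⊕ 0x38 = 0x9E.
P4: S = E(K, 0x38) = 0x88; 0x42 ⊕ 0x88 = 0xCA.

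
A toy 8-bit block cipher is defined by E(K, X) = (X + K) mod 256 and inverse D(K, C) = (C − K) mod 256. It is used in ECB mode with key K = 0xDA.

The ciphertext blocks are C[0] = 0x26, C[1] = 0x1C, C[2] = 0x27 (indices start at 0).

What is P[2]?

ECB decryption: P_i = D(K, C_i).
P[2]: D(K, 0x27) = 0x4D.

P[2] = 0x4D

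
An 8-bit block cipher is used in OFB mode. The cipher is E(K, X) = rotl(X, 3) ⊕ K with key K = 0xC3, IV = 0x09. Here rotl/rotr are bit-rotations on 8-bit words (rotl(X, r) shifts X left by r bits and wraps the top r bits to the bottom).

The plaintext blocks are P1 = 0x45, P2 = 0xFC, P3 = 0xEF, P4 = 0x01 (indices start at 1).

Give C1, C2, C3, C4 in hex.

OFB encryption: S_i = E(K, S_{i−1}) with S_{0} = IV; C_i = P_i ⊕ S_i.
C1: S = E(K, 0x09) = 0x8B; 0x45 ⊕ 0x8B = 0xCE.
C2: S = E(K, 0x8B) = 0x9F; 0xFC ⊕ 0x9F = 0x63.
C3: S = E(K, 0x9F) = 0x3F; 0xEF ⊕ 0x3F = 0xD0.
C4: S = E(K, 0x3F) = 0x3A; 0x01 ⊕ 0x3A = 0x3B.

C1 = 0xCE, C2 = 0x63, C3 = 0xD0, C4 = 0x3B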